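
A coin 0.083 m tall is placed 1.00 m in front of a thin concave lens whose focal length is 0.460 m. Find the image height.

For a concave lens, f = -0.460 m.
1/d_i = 1/f − 1/d_o = 1/(-0.4600) − 1/(1.00) = -3.174, so d_i = -0.3151 m.
m = −d_i/d_o = +0.3151.
|h_i| = |m|·h_o = 0.3151 × 0.083 = 0.0262 m. The image is virtual, upright and reduced, on the same side as the object.

0.0262 m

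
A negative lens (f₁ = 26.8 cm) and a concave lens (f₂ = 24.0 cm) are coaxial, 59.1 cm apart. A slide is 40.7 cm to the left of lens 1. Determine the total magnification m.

m = +0.0960

f₁ = −26.8 cm (diverging).
Lens 1: 1/d_i1 = 1/(-26.8) − 1/(40.7) = -0.06188, so d_i1 = -16.16 cm; m₁ = −d_i1/d_o1 = +0.3971.
d_o2 = 59.1 − (-16.16) = 75.26 cm.
f₂ = −24.0 cm (diverging).
Lens 2: 1/d_i2 = 1/(-24.0) − 1/(75.26) = -0.05495, so d_i2 = -18.20 cm; m₂ = −d_i2/d_o2 = +0.2418.
m = m₁·m₂ = (+0.3971)(+0.2418) = +0.0960.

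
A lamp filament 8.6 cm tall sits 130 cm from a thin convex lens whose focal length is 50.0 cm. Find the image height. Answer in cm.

5.38 cm

1/d_i = 1/f − 1/d_o = 1/(50.00) − 1/(130) = 0.01231, so d_i = 81.25 cm.
m = −d_i/d_o = -0.6250.
|h_i| = |m|·h_o = 0.6250 × 8.6 = 5.38 cm. The image is real, inverted and reduced, on the far side of the lens.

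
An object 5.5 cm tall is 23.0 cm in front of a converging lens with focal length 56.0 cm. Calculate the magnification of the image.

m = +1.70

1/d_i = 1/f − 1/d_o = 1/(56.00) − 1/(23.0) = -0.02562, so d_i = -39.03 cm.
m = −d_i/d_o = −(-39.03)/(23.0) = +1.70.
The image is virtual, upright and enlarged, on the same side as the object.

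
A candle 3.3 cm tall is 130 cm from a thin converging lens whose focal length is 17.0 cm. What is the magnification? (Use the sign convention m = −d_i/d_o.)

1/d_i = 1/f − 1/d_o = 1/(17.00) − 1/(130) = 0.05113, so d_i = 19.56 cm.
m = −d_i/d_o = −(19.56)/(130) = -0.150.
The image is real, inverted and reduced, on the far side of the lens.

m = -0.150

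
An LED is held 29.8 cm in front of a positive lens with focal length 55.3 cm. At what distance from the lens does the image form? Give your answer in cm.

Thin-lens equation: 1/s_i = 1/f − 1/s_o = 1/(55.30) − 1/(29.8) = 0.01808 − 0.03356 = -0.01547, so s_i = -64.6 cm.
The image is virtual, upright and enlarged, on the same side as the object.

64.6 cm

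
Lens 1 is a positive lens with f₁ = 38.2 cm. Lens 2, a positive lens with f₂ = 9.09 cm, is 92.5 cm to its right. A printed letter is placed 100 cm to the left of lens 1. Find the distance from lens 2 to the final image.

Lens 1: 1/d_i1 = 1/f₁ − 1/d_o1 = 1/(38.2) − 1/(100) = 0.01618, so d_i1 = 61.81 cm.
The intermediate image is 61.81 cm to the right of lens 1, which is 92.5 − (61.81) = 30.69 cm to the left of lens 2, so d_o2 = +30.69 cm.
Lens 2: 1/d_i2 = 1/f₂ − 1/d_o2 = 1/(9.09) − 1/(30.69) = 0.07743, so d_i2 = 12.9 cm.
The final image is real, 12.9 cm to the right of lens 2 (overall magnification ≈ 0.26).

12.9 cm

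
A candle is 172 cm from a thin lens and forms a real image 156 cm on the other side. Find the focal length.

f = 81.8 cm (converging)

Real image ⇒ d_i = +156 cm.
1/f = 1/d_o + 1/d_i = 1/(172) + 1/(156) = 0.01222, so f = 81.8 cm.
Since f is positive, the thin lens is converging.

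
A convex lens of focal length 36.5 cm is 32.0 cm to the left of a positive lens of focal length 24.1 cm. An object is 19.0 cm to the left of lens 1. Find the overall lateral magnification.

m = -1.06

Lens 1: 1/d_i1 = 1/(36.5) − 1/(19.0) = -0.02523, so d_i1 = -39.63 cm; m₁ = −d_i1/d_o1 = +2.086.
d_o2 = 32.0 − (-39.63) = 71.63 cm.
Lens 2: 1/d_i2 = 1/(24.1) − 1/(71.63) = 0.02753, so d_i2 = 36.32 cm; m₂ = −d_i2/d_o2 = -0.5070.
m = m₁·m₂ = (+2.086)(-0.5070) = -1.06.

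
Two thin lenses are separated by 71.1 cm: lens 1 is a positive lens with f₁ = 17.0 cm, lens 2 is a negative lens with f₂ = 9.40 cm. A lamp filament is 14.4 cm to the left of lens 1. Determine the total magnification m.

m = +0.352

Lens 1: 1/d_i1 = 1/(17.0) − 1/(14.4) = -0.01062, so d_i1 = -94.15 cm; m₁ = −d_i1/d_o1 = +6.538.
d_o2 = 71.1 − (-94.15) = 165.2 cm.
f₂ = −9.40 cm (diverging).
Lens 2: 1/d_i2 = 1/(-9.40) − 1/(165.2) = -0.1124, so d_i2 = -8.894 cm; m₂ = −d_i2/d_o2 = +0.05384.
m = m₁·m₂ = (+6.538)(+0.05384) = +0.352.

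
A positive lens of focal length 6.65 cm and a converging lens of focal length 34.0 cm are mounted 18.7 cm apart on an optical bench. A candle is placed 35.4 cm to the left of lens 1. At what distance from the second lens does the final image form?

15.2 cm

Lens 1: 1/d_i1 = 1/f₁ − 1/d_o1 = 1/(6.65) − 1/(35.4) = 0.1221, so d_i1 = 8.188 cm.
The intermediate image is 8.188 cm to the right of lens 1, which is 18.7 − (8.188) = 10.51 cm to the left of lens 2, so d_o2 = +10.51 cm.
Lens 2: 1/d_i2 = 1/f₂ − 1/d_o2 = 1/(34.0) − 1/(10.51) = -0.06574, so d_i2 = -15.2 cm.
The final image is virtual, 15.2 cm to the left of lens 2 (overall magnification ≈ -0.33).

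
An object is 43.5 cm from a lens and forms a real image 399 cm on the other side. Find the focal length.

Real image ⇒ d_i = +399 cm.
1/f = 1/d_o + 1/d_i = 1/(43.5) + 1/(399) = 0.02549, so f = 39.2 cm.
Since f is positive, the lens is converging.

f = 39.2 cm (converging)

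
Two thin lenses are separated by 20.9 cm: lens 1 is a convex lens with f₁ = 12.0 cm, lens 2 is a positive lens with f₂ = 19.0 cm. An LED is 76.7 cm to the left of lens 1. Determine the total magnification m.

Lens 1: 1/d_i1 = 1/(12.0) − 1/(76.7) = 0.07030, so d_i1 = 14.23 cm; m₁ = −d_i1/d_o1 = -0.1855.
d_o2 = 20.9 − (14.23) = 6.670 cm.
Lens 2: 1/d_i2 = 1/(19.0) − 1/(6.670) = -0.09729, so d_i2 = -10.28 cm; m₂ = −d_i2/d_o2 = +1.541.
m = m₁·m₂ = (-0.1855)(+1.541) = -0.286.

m = -0.286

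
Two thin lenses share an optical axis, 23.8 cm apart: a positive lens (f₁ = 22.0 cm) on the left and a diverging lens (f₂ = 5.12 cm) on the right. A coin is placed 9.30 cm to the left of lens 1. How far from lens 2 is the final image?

4.54 cm

Lens 1: 1/d_i1 = 1/f₁ − 1/d_o1 = 1/(22.0) − 1/(9.30) = -0.06207, so d_i1 = -16.11 cm.
The intermediate image is 16.11 cm to the left of lens 1 (virtual), which is 23.8 − (-16.11) = 39.91 cm to the left of lens 2, so d_o2 = +39.91 cm.
Lens 2 is diverging, so f₂ = −5.12 cm.
Lens 2: 1/d_i2 = 1/f₂ − 1/d_o2 = 1/(-5.12) − 1/(39.91) = -0.2204, so d_i2 = -4.54 cm.
The final image is virtual, 4.54 cm to the left of lens 2 (overall magnification ≈ 0.20).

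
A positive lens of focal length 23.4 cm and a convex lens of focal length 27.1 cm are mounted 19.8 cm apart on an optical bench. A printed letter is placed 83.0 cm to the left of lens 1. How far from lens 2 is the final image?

Lens 1: 1/d_i1 = 1/f₁ − 1/d_o1 = 1/(23.4) − 1/(83.0) = 0.03069, so d_i1 = 32.59 cm.
The intermediate image is 32.59 cm to the right of lens 1, which lies 12.79 cm to the right of lens 2 — a virtual object — so d_o2 = −12.79 cm.
Lens 2: 1/d_i2 = 1/f₂ − 1/d_o2 = 1/(27.1) − 1/(-12.79) = 0.1151, so d_i2 = 8.69 cm.
The final image is real, 8.69 cm to the right of lens 2 (overall magnification ≈ -0.27).

8.69 cm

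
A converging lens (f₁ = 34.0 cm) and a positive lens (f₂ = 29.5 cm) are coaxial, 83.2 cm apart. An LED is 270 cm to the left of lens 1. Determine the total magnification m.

Lens 1: 1/d_i1 = 1/(34.0) − 1/(270) = 0.02571, so d_i1 = 38.90 cm; m₁ = −d_i1/d_o1 = -0.1441.
d_o2 = 83.2 − (38.90) = 44.30 cm.
Lens 2: 1/d_i2 = 1/(29.5) − 1/(44.30) = 0.01132, so d_i2 = 88.30 cm; m₂ = −d_i2/d_o2 = -1.993.
m = m₁·m₂ = (-0.1441)(-1.993) = +0.287.

m = +0.287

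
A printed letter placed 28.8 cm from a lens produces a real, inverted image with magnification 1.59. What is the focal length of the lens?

m = −d_i/d_o ⇒ d_i = −m·d_o = −(-1.59)·(28.8) = 45.79 cm.
1/f = 1/d_o + 1/d_i = 1/(28.8) + 1/(45.79) = 0.05656, so f = 17.7 cm.
Since f is positive, the lens is converging.

f = 17.7 cm (converging)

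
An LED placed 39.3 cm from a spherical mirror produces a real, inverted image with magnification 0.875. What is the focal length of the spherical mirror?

f = 18.3 cm (concave)

m = −d_i/d_o ⇒ d_i = −m·d_o = −(-0.875)·(39.3) = 34.39 cm.
1/f = 1/d_o + 1/d_i = 1/(39.3) + 1/(34.39) = 0.05452, so f = 18.3 cm.
Since f is positive, the spherical mirror is concave.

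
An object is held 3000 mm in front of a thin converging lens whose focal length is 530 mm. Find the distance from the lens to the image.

Thin-lens equation: 1/s_i = 1/f − 1/s_o = 1/(530.0) − 1/(3000) = 0.001887 − 0.0003333 = 0.001553, so s_i = 644 mm.
The image is real, inverted and reduced, on the far side of the lens.

644 mm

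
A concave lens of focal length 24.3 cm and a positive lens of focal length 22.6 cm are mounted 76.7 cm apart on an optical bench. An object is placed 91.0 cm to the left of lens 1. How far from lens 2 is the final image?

29.6 cm

Lens 1 is diverging, so f₁ = −24.3 cm.
Lens 1: 1/d_i1 = 1/f₁ − 1/d_o1 = 1/(-24.3) − 1/(91.0) = -0.05214, so d_i1 = -19.18 cm.
The intermediate image is 19.18 cm to the left of lens 1 (virtual), which is 76.7 − (-19.18) = 95.88 cm to the left of lens 2, so d_o2 = +95.88 cm.
Lens 2: 1/d_i2 = 1/f₂ − 1/d_o2 = 1/(22.6) − 1/(95.88) = 0.03382, so d_i2 = 29.6 cm.
The final image is real, 29.6 cm to the right of lens 2 (overall magnification ≈ -0.065).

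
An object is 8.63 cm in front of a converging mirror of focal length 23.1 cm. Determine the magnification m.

1/d_i = 1/f − 1/d_o = 1/(23.10) − 1/(8.63) = -0.07258, so d_i = -13.78 cm.
m = −d_i/d_o = −(-13.78)/(8.63) = +1.60.
The image is virtual, upright and enlarged, behind the mirror.

m = +1.60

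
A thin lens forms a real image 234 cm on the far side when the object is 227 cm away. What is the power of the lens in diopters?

P = +0.868 D

d_i = +234 cm.
1/f = 1/d_o + 1/d_i = 1/(227) + 1/(234) = 0.008679 cm⁻¹.
f = 115.2 cm = 1.152 m, so P = 1/f = +0.868 D.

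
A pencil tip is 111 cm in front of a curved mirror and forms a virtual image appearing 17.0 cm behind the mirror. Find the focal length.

f = -20.1 cm (convex)

Virtual image ⇒ d_i = −17.0 cm.
1/f = 1/d_o + 1/d_i = 1/(111) + 1/(-17.0) = -0.04981, so f = -20.1 cm.
Since f is negative, the curved mirror is convex.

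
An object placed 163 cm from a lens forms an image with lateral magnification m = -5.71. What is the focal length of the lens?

f = 139 cm (converging)

m = −d_i/d_o ⇒ d_i = −m·d_o = −(-5.71)·(163) = 930.7 cm.
1/f = 1/d_o + 1/d_i = 1/(163) + 1/(930.7) = 0.007209, so f = 139 cm.
Since f is positive, the lens is converging.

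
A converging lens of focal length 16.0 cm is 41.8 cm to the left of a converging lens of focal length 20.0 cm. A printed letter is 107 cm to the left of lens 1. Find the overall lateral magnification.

Lens 1: 1/d_i1 = 1/(16.0) − 1/(107) = 0.05315, so d_i1 = 18.81 cm; m₁ = −d_i1/d_o1 = -0.1758.
d_o2 = 41.8 − (18.81) = 22.99 cm.
Lens 2: 1/d_i2 = 1/(20.0) − 1/(22.99) = 0.006503, so d_i2 = 153.8 cm; m₂ = −d_i2/d_o2 = -6.689.
m = m₁·m₂ = (-0.1758)(-6.689) = +1.18.

m = +1.18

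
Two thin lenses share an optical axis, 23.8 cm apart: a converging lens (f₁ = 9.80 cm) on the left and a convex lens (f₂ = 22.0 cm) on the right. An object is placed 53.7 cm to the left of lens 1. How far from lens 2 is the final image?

Lens 1: 1/d_i1 = 1/f₁ − 1/d_o1 = 1/(9.80) − 1/(53.7) = 0.08342, so d_i1 = 11.99 cm.
The intermediate image is 11.99 cm to the right of lens 1, which is 23.8 − (11.99) = 11.81 cm to the left of lens 2, so d_o2 = +11.81 cm.
Lens 2: 1/d_i2 = 1/f₂ − 1/d_o2 = 1/(22.0) − 1/(11.81) = -0.03922, so d_i2 = -25.5 cm.
The final image is virtual, 25.5 cm to the left of lens 2 (overall magnification ≈ -0.48).

25.5 cm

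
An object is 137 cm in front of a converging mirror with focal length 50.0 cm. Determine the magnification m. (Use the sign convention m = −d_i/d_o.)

m = -0.575

1/d_i = 1/f − 1/d_o = 1/(50.00) − 1/(137) = 0.01270, so d_i = 78.74 cm.
m = −d_i/d_o = −(78.74)/(137) = -0.575.
The image is real, inverted and reduced, in front of the mirror.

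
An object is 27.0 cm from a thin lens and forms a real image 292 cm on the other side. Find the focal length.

f = 24.7 cm (converging)

Real image ⇒ d_i = +292 cm.
1/f = 1/d_o + 1/d_i = 1/(27.0) + 1/(292) = 0.04046, so f = 24.7 cm.
Since f is positive, the thin lens is converging.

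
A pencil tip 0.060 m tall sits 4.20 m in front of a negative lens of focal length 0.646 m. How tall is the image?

0.00800 m

For a negative lens, f = -0.646 m.
1/d_i = 1/f − 1/d_o = 1/(-0.6460) − 1/(4.20) = -1.786, so d_i = -0.5599 m.
m = −d_i/d_o = +0.1333.
|h_i| = |m|·h_o = 0.1333 × 0.060 = 0.00800 m. The image is virtual, upright and reduced, on the same side as the object.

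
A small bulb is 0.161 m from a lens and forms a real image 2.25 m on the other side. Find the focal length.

Real image ⇒ d_i = +2.25 m.
1/f = 1/d_o + 1/d_i = 1/(0.161) + 1/(2.25) = 6.656, so f = 0.150 m.
Since f is positive, the lens is converging.

f = 0.150 m (converging)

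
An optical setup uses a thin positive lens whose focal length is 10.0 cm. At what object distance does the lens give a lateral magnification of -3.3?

m = −d_i/d_o ⇒ d_i = −m·d_o.
1/f = 1/d_o + 1/d_i = 1/d_o − 1/(m·d_o) = (1 − 1/m)/d_o, so d_o = f(1 − 1/m) = (10.00)(1 − 1/(-3.3)) = 13.0 cm.

13.0 cm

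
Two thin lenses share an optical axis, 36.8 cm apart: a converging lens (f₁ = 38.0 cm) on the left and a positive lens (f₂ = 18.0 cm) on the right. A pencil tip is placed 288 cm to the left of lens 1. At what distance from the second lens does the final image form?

Lens 1: 1/d_i1 = 1/f₁ − 1/d_o1 = 1/(38.0) − 1/(288) = 0.02284, so d_i1 = 43.78 cm.
The intermediate image is 43.78 cm to the right of lens 1, which lies 6.980 cm to the right of lens 2 — a virtual object — so d_o2 = −6.980 cm.
Lens 2: 1/d_i2 = 1/f₂ − 1/d_o2 = 1/(18.0) − 1/(-6.980) = 0.1988, so d_i2 = 5.03 cm.
The final image is real, 5.03 cm to the right of lens 2 (overall magnification ≈ -0.11).

5.03 cm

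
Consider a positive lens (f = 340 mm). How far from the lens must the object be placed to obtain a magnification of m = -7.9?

m = −d_i/d_o ⇒ d_i = −m·d_o.
1/f = 1/d_o + 1/d_i = 1/d_o − 1/(m·d_o) = (1 − 1/m)/d_o, so d_o = f(1 − 1/m) = (340.0)(1 − 1/(-7.9)) = 383 mm.

383 mm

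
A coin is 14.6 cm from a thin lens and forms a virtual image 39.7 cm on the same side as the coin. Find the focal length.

f = 23.1 cm (converging)

Virtual image ⇒ d_i = −39.7 cm.
1/f = 1/d_o + 1/d_i = 1/(14.6) + 1/(-39.7) = 0.04330, so f = 23.1 cm.
Since f is positive, the thin lens is converging.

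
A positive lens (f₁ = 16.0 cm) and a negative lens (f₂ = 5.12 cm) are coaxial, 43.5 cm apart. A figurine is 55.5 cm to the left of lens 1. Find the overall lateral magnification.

m = -0.0793

Lens 1: 1/d_i1 = 1/(16.0) − 1/(55.5) = 0.04448, so d_i1 = 22.48 cm; m₁ = −d_i1/d_o1 = -0.4050.
d_o2 = 43.5 − (22.48) = 21.02 cm.
f₂ = −5.12 cm (diverging).
Lens 2: 1/d_i2 = 1/(-5.12) − 1/(21.02) = -0.2429, so d_i2 = -4.117 cm; m₂ = −d_i2/d_o2 = +0.1959.
m = m₁·m₂ = (-0.4050)(+0.1959) = -0.0793.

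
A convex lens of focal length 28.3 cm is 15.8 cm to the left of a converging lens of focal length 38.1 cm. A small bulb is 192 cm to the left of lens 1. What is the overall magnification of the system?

Lens 1: 1/d_i1 = 1/(28.3) − 1/(192) = 0.03013, so d_i1 = 33.19 cm; m₁ = −d_i1/d_o1 = -0.1729.
d_o2 = 15.8 − (33.19) = -17.39 cm (virtual object).
Lens 2: 1/d_i2 = 1/(38.1) − 1/(-17.39) = 0.08375, so d_i2 = 11.94 cm; m₂ = −d_i2/d_o2 = +0.6866.
m = m₁·m₂ = (-0.1729)(+0.6866) = -0.119.

m = -0.119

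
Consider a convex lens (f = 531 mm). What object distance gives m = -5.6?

m = −d_i/d_o ⇒ d_i = −m·d_o.
1/f = 1/d_o + 1/d_i = 1/d_o − 1/(m·d_o) = (1 − 1/m)/d_o, so d_o = f(1 − 1/m) = (531.0)(1 − 1/(-5.6)) = 626 mm.

626 mm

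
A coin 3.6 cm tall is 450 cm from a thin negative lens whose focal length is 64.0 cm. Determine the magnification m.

For a negative lens, f = -64.0 cm.
1/d_i = 1/f − 1/d_o = 1/(-64.00) − 1/(450) = -0.01785, so d_i = -56.03 cm.
m = −d_i/d_o = −(-56.03)/(450) = +0.125.
The image is virtual, upright and reduced, on the same side as the object.

m = +0.125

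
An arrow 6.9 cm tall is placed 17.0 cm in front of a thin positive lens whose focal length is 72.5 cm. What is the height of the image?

9.01 cm

1/d_i = 1/f − 1/d_o = 1/(72.50) − 1/(17.0) = -0.04503, so d_i = -22.21 cm.
m = −d_i/d_o = +1.306.
|h_i| = |m|·h_o = 1.306 × 6.9 = 9.01 cm. The image is virtual, upright and enlarged, on the same side as the object.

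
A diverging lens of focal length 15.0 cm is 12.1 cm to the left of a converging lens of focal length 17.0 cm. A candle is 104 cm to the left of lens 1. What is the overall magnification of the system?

f₁ = −15.0 cm (diverging).
Lens 1: 1/d_i1 = 1/(-15.0) − 1/(104) = -0.07628, so d_i1 = -13.11 cm; m₁ = −d_i1/d_o1 = +0.1261.
d_o2 = 12.1 − (-13.11) = 25.21 cm.
Lens 2: 1/d_i2 = 1/(17.0) − 1/(25.21) = 0.01916, so d_i2 = 52.20 cm; m₂ = −d_i2/d_o2 = -2.071.
m = m₁·m₂ = (+0.1261)(-2.071) = -0.261.

m = -0.261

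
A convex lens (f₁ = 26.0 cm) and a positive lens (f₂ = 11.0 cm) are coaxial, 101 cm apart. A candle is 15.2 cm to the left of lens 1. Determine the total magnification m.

m = -0.209

Lens 1: 1/d_i1 = 1/(26.0) − 1/(15.2) = -0.02733, so d_i1 = -36.59 cm; m₁ = −d_i1/d_o1 = +2.407.
d_o2 = 101 − (-36.59) = 137.6 cm.
Lens 2: 1/d_i2 = 1/(11.0) − 1/(137.6) = 0.08364, so d_i2 = 11.96 cm; m₂ = −d_i2/d_o2 = -0.08689.
m = m₁·m₂ = (+2.407)(-0.08689) = -0.209.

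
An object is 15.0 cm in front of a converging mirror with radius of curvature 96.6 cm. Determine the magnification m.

m = +1.45

f = R/2 = 96.6/2 = 48.30 cm.
1/d_i = 1/f − 1/d_o = 1/(48.30) − 1/(15.0) = -0.04596, so d_i = -21.76 cm.
m = −d_i/d_o = −(-21.76)/(15.0) = +1.45.
The image is virtual, upright and enlarged, behind the mirror.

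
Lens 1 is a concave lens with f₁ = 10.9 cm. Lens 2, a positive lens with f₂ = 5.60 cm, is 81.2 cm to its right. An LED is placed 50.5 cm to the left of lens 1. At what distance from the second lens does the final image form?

Lens 1 is diverging, so f₁ = −10.9 cm.
Lens 1: 1/d_i1 = 1/f₁ − 1/d_o1 = 1/(-10.9) − 1/(50.5) = -0.1115, so d_i1 = -8.965 cm.
The intermediate image is 8.965 cm to the left of lens 1 (virtual), which is 81.2 − (-8.965) = 90.17 cm to the left of lens 2, so d_o2 = +90.17 cm.
Lens 2: 1/d_i2 = 1/f₂ − 1/d_o2 = 1/(5.60) − 1/(90.17) = 0.1675, so d_i2 = 5.97 cm.
The final image is real, 5.97 cm to the right of lens 2 (overall magnification ≈ -0.012).

5.97 cm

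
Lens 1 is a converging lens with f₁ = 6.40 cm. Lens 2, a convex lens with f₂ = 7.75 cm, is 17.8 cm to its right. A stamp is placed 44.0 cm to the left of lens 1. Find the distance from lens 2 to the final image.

31.2 cm

Lens 1: 1/d_i1 = 1/f₁ − 1/d_o1 = 1/(6.40) − 1/(44.0) = 0.1335, so d_i1 = 7.489 cm.
The intermediate image is 7.489 cm to the right of lens 1, which is 17.8 − (7.489) = 10.31 cm to the left of lens 2, so d_o2 = +10.31 cm.
Lens 2: 1/d_i2 = 1/f₂ − 1/d_o2 = 1/(7.75) − 1/(10.31) = 0.03204, so d_i2 = 31.2 cm.
The final image is real, 31.2 cm to the right of lens 2 (overall magnification ≈ 0.52).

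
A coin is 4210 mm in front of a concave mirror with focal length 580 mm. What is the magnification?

m = -0.160

1/d_i = 1/f − 1/d_o = 1/(580.0) − 1/(4210) = 0.001487, so d_i = 672.7 mm.
m = −d_i/d_o = −(672.7)/(4210) = -0.160.
The image is real, inverted and reduced, in front of the mirror.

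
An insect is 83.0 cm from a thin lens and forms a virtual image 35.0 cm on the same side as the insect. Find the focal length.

f = -60.5 cm (diverging)

Virtual image ⇒ d_i = −35.0 cm.
1/f = 1/d_o + 1/d_i = 1/(83.0) + 1/(-35.0) = -0.01652, so f = -60.5 cm.
Since f is negative, the thin lens is diverging.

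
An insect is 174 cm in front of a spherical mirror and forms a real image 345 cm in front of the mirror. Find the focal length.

Real image ⇒ d_i = +345 cm.
1/f = 1/d_o + 1/d_i = 1/(174) + 1/(345) = 0.008646, so f = 116 cm.
Since f is positive, the spherical mirror is concave.

f = 116 cm (concave)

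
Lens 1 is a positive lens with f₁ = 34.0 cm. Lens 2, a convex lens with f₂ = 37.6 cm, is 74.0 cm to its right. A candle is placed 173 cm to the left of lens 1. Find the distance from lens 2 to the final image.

201 cm

Lens 1: 1/d_i1 = 1/f₁ − 1/d_o1 = 1/(34.0) − 1/(173) = 0.02363, so d_i1 = 42.32 cm.
The intermediate image is 42.32 cm to the right of lens 1, which is 74.0 − (42.32) = 31.68 cm to the left of lens 2, so d_o2 = +31.68 cm.
Lens 2: 1/d_i2 = 1/f₂ − 1/d_o2 = 1/(37.6) − 1/(31.68) = -0.004970, so d_i2 = -201 cm.
The final image is virtual, 201 cm to the left of lens 2 (overall magnification ≈ -1.6).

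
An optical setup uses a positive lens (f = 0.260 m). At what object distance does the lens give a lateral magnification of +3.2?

0.179 m

m = −d_i/d_o ⇒ d_i = −m·d_o.
1/f = 1/d_o + 1/d_i = 1/d_o − 1/(m·d_o) = (1 − 1/m)/d_o, so d_o = f(1 − 1/m) = (0.2600)(1 − 1/(+3.2)) = 0.179 m.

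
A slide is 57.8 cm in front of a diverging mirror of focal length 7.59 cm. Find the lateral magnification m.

m = +0.116

For a diverging mirror, f = -7.59 cm.
1/d_i = 1/f − 1/d_o = 1/(-7.590) − 1/(57.8) = -0.1491, so d_i = -6.709 cm.
m = −d_i/d_o = −(-6.709)/(57.8) = +0.116.
The image is virtual, upright and reduced, behind the mirror.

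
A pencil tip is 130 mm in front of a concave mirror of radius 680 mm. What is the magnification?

m = +1.62

f = R/2 = 680/2 = 340.0 mm.
1/d_i = 1/f − 1/d_o = 1/(340.0) − 1/(130) = -0.004751, so d_i = -210.5 mm.
m = −d_i/d_o = −(-210.5)/(130) = +1.62.
The image is virtual, upright and enlarged, behind the mirror.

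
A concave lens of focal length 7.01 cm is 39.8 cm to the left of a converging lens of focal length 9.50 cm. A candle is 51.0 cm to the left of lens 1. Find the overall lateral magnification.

f₁ = −7.01 cm (diverging).
Lens 1: 1/d_i1 = 1/(-7.01) − 1/(51.0) = -0.1623, so d_i1 = -6.163 cm; m₁ = −d_i1/d_o1 = +0.1208.
d_o2 = 39.8 − (-6.163) = 45.96 cm.
Lens 2: 1/d_i2 = 1/(9.50) − 1/(45.96) = 0.08351, so d_i2 = 11.98 cm; m₂ = −d_i2/d_o2 = -0.2606.
m = m₁·m₂ = (+0.1208)(-0.2606) = -0.0315.

m = -0.0315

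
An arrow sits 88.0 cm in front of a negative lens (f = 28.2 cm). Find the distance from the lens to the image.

For a negative lens, f = -28.2 cm.
Thin-lens equation: 1/q = 1/f − 1/p = 1/(-28.20) − 1/(88.0) = -0.03546 − 0.01136 = -0.04682, so q = -21.4 cm.
The image is virtual, upright and reduced, on the same side as the object.

21.4 cm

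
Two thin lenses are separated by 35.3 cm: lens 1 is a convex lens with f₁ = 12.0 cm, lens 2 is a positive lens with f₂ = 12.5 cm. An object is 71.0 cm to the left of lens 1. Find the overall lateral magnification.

m = +0.304

Lens 1: 1/d_i1 = 1/(12.0) − 1/(71.0) = 0.06925, so d_i1 = 14.44 cm; m₁ = −d_i1/d_o1 = -0.2034.
d_o2 = 35.3 − (14.44) = 20.86 cm.
Lens 2: 1/d_i2 = 1/(12.5) − 1/(20.86) = 0.03206, so d_i2 = 31.19 cm; m₂ = −d_i2/d_o2 = -1.495.
m = m₁·m₂ = (-0.2034)(-1.495) = +0.304.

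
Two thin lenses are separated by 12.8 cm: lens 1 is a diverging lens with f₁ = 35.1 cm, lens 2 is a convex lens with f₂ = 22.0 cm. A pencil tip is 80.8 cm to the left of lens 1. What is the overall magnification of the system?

f₁ = −35.1 cm (diverging).
Lens 1: 1/d_i1 = 1/(-35.1) − 1/(80.8) = -0.04087, so d_i1 = -24.47 cm; m₁ = −d_i1/d_o1 = +0.3028.
d_o2 = 12.8 − (-24.47) = 37.27 cm.
Lens 2: 1/d_i2 = 1/(22.0) − 1/(37.27) = 0.01862, so d_i2 = 53.70 cm; m₂ = −d_i2/d_o2 = -1.441.
m = m₁·m₂ = (+0.3028)(-1.441) = -0.436.

m = -0.436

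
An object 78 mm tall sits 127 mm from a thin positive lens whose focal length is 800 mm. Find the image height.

92.7 mm

1/d_i = 1/f − 1/d_o = 1/(800.0) − 1/(127) = -0.006624, so d_i = -151.0 mm.
m = −d_i/d_o = +1.189.
|h_i| = |m|·h_o = 1.189 × 78 = 92.7 mm. The image is virtual, upright and enlarged, on the same side as the object.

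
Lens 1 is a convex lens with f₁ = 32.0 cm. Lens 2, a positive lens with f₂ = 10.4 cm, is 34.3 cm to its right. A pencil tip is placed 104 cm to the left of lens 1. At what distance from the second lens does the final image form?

5.55 cm

Lens 1: 1/d_i1 = 1/f₁ − 1/d_o1 = 1/(32.0) − 1/(104) = 0.02163, so d_i1 = 46.22 cm.
The intermediate image is 46.22 cm to the right of lens 1, which lies 11.92 cm to the right of lens 2 — a virtual object — so d_o2 = −11.92 cm.
Lens 2: 1/d_i2 = 1/f₂ − 1/d_o2 = 1/(10.4) − 1/(-11.92) = 0.1800, so d_i2 = 5.55 cm.
The final image is real, 5.55 cm to the right of lens 2 (overall magnification ≈ -0.21).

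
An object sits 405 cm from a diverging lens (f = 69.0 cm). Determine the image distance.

59.0 cm

For a diverging lens, f = -69.0 cm.
Lens equation: 1/q = 1/f − 1/p = 1/(-69.00) − 1/(405) = -0.01449 − 0.002469 = -0.01696, so q = -59.0 cm.
The image is virtual, upright and reduced, on the same side as the object.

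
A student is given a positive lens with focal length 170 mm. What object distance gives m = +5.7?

m = −d_i/d_o ⇒ d_i = −m·d_o.
1/f = 1/d_o + 1/d_i = 1/d_o − 1/(m·d_o) = (1 − 1/m)/d_o, so d_o = f(1 − 1/m) = (170.0)(1 − 1/(+5.7)) = 140 mm.

140 mm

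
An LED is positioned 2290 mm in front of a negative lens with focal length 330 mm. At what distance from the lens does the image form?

For a negative lens, f = -330 mm.
Lens equation: 1/v = 1/f − 1/u = 1/(-330.0) − 1/(2290) = -0.003030 − 0.0004367 = -0.003467, so v = -288 mm.
The image is virtual, upright and reduced, on the same side as the object.

288 mm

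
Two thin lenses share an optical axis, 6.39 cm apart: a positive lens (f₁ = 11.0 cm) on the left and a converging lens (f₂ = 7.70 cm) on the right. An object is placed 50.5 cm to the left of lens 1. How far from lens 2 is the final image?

Lens 1: 1/d_i1 = 1/f₁ − 1/d_o1 = 1/(11.0) − 1/(50.5) = 0.07111, so d_i1 = 14.06 cm.
The intermediate image is 14.06 cm to the right of lens 1, which lies 7.670 cm to the right of lens 2 — a virtual object — so d_o2 = −7.670 cm.
Lens 2: 1/d_i2 = 1/f₂ − 1/d_o2 = 1/(7.70) − 1/(-7.670) = 0.2602, so d_i2 = 3.84 cm.
The final image is real, 3.84 cm to the right of lens 2 (overall magnification ≈ -0.14).

3.84 cm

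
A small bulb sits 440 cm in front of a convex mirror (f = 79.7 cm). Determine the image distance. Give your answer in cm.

For a convex mirror, f = -79.7 cm.
Mirror equation: 1/s_i = 1/f − 1/s_o = 1/(-79.70) − 1/(440) = -0.01255 − 0.002273 = -0.01482, so s_i = -67.5 cm.
The image is virtual, upright and reduced, behind the mirror.

67.5 cm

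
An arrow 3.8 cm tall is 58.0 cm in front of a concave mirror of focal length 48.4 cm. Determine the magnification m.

1/d_i = 1/f − 1/d_o = 1/(48.40) − 1/(58.0) = 0.003420, so d_i = 292.4 cm.
m = −d_i/d_o = −(292.4)/(58.0) = -5.04.
The image is real, inverted and enlarged, in front of the mirror.

m = -5.04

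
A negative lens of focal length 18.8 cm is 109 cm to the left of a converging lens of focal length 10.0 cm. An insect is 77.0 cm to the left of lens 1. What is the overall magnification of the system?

m = -0.0172

f₁ = −18.8 cm (diverging).
Lens 1: 1/d_i1 = 1/(-18.8) − 1/(77.0) = -0.06618, so d_i1 = -15.11 cm; m₁ = −d_i1/d_o1 = +0.1962.
d_o2 = 109 − (-15.11) = 124.1 cm.
Lens 2: 1/d_i2 = 1/(10.0) − 1/(124.1) = 0.09194, so d_i2 = 10.88 cm; m₂ = −d_i2/d_o2 = -0.08764.
m = m₁·m₂ = (+0.1962)(-0.08764) = -0.0172.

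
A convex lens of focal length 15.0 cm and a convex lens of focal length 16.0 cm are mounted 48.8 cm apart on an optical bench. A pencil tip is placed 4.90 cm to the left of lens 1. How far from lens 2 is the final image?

Lens 1: 1/d_i1 = 1/f₁ − 1/d_o1 = 1/(15.0) − 1/(4.90) = -0.1374, so d_i1 = -7.277 cm.
The intermediate image is 7.277 cm to the left of lens 1 (virtual), which is 48.8 − (-7.277) = 56.08 cm to the left of lens 2, so d_o2 = +56.08 cm.
Lens 2: 1/d_i2 = 1/f₂ − 1/d_o2 = 1/(16.0) − 1/(56.08) = 0.04467, so d_i2 = 22.4 cm.
The final image is real, 22.4 cm to the right of lens 2 (overall magnification ≈ -0.59).

22.4 cm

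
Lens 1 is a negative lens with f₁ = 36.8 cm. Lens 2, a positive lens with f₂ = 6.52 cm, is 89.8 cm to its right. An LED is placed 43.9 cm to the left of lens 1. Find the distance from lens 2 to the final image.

6.93 cm

Lens 1 is diverging, so f₁ = −36.8 cm.
Lens 1: 1/d_i1 = 1/f₁ − 1/d_o1 = 1/(-36.8) − 1/(43.9) = -0.04995, so d_i1 = -20.02 cm.
The intermediate image is 20.02 cm to the left of lens 1 (virtual), which is 89.8 − (-20.02) = 109.8 cm to the left of lens 2, so d_o2 = +109.8 cm.
Lens 2: 1/d_i2 = 1/f₂ − 1/d_o2 = 1/(6.52) − 1/(109.8) = 0.1443, so d_i2 = 6.93 cm.
The final image is real, 6.93 cm to the right of lens 2 (overall magnification ≈ -0.029).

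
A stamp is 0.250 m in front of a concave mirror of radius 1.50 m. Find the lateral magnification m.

m = +1.50

f = R/2 = 1.50/2 = 0.7500 m.
1/d_i = 1/f − 1/d_o = 1/(0.7500) − 1/(0.250) = -2.667, so d_i = -0.3750 m.
m = −d_i/d_o = −(-0.3750)/(0.250) = +1.50.
The image is virtual, upright and enlarged, behind the mirror.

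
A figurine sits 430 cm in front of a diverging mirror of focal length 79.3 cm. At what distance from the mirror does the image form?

67.0 cm

For a diverging mirror, f = -79.3 cm.
Mirror equation: 1/v = 1/f − 1/u = 1/(-79.30) − 1/(430) = -0.01261 − 0.002326 = -0.01494, so v = -67.0 cm.
The image is virtual, upright and reduced, behind the mirror.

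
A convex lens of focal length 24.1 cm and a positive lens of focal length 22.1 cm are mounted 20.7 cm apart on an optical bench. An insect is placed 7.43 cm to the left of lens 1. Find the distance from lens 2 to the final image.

74.4 cm

Lens 1: 1/d_i1 = 1/f₁ − 1/d_o1 = 1/(24.1) − 1/(7.43) = -0.09310, so d_i1 = -10.74 cm.
The intermediate image is 10.74 cm to the left of lens 1 (virtual), which is 20.7 − (-10.74) = 31.44 cm to the left of lens 2, so d_o2 = +31.44 cm.
Lens 2: 1/d_i2 = 1/f₂ − 1/d_o2 = 1/(22.1) − 1/(31.44) = 0.01344, so d_i2 = 74.4 cm.
The final image is real, 74.4 cm to the right of lens 2 (overall magnification ≈ -3.4).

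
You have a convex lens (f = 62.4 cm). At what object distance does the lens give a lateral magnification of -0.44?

m = −d_i/d_o ⇒ d_i = −m·d_o.
1/f = 1/d_o + 1/d_i = 1/d_o − 1/(m·d_o) = (1 − 1/m)/d_o, so d_o = f(1 − 1/m) = (62.40)(1 − 1/(-0.44)) = 204 cm.

204 cm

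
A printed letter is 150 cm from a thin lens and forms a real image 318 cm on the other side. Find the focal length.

Real image ⇒ d_i = +318 cm.
1/f = 1/d_o + 1/d_i = 1/(150) + 1/(318) = 0.009811, so f = 102 cm.
Since f is positive, the thin lens is converging.

f = 102 cm (converging)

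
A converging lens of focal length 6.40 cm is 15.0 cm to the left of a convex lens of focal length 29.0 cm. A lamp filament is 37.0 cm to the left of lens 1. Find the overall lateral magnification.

m = -0.279

Lens 1: 1/d_i1 = 1/(6.40) − 1/(37.0) = 0.1292, so d_i1 = 7.739 cm; m₁ = −d_i1/d_o1 = -0.2092.
d_o2 = 15.0 − (7.739) = 7.261 cm.
Lens 2: 1/d_i2 = 1/(29.0) − 1/(7.261) = -0.1032, so d_i2 = -9.686 cm; m₂ = −d_i2/d_o2 = +1.334.
m = m₁·m₂ = (-0.2092)(+1.334) = -0.279.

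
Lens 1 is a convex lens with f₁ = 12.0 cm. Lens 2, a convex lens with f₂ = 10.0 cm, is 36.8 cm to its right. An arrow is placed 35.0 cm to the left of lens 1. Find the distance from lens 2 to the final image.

Lens 1: 1/d_i1 = 1/f₁ − 1/d_o1 = 1/(12.0) − 1/(35.0) = 0.05476, so d_i1 = 18.26 cm.
The intermediate image is 18.26 cm to the right of lens 1, which is 36.8 − (18.26) = 18.54 cm to the left of lens 2, so d_o2 = +18.54 cm.
Lens 2: 1/d_i2 = 1/f₂ − 1/d_o2 = 1/(10.0) − 1/(18.54) = 0.04606, so d_i2 = 21.7 cm.
The final image is real, 21.7 cm to the right of lens 2 (overall magnification ≈ 0.61).

21.7 cm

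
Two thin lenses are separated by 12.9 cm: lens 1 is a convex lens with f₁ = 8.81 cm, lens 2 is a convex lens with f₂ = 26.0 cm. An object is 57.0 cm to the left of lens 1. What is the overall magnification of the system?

Lens 1: 1/d_i1 = 1/(8.81) − 1/(57.0) = 0.09596, so d_i1 = 10.42 cm; m₁ = −d_i1/d_o1 = -0.1828.
d_o2 = 12.9 − (10.42) = 2.480 cm.
Lens 2: 1/d_i2 = 1/(26.0) − 1/(2.480) = -0.3648, so d_i2 = -2.741 cm; m₂ = −d_i2/d_o2 = +1.105.
m = m₁·m₂ = (-0.1828)(+1.105) = -0.202.

m = -0.202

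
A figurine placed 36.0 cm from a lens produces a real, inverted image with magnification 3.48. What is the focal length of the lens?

f = 28.0 cm (converging)

m = −d_i/d_o ⇒ d_i = −m·d_o = −(-3.48)·(36.0) = 125.3 cm.
1/f = 1/d_o + 1/d_i = 1/(36.0) + 1/(125.3) = 0.03576, so f = 28.0 cm.
Since f is positive, the lens is converging.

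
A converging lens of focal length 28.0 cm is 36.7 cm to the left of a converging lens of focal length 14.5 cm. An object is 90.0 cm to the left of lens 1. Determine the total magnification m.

m = -0.355

Lens 1: 1/d_i1 = 1/(28.0) − 1/(90.0) = 0.02460, so d_i1 = 40.65 cm; m₁ = −d_i1/d_o1 = -0.4517.
d_o2 = 36.7 − (40.65) = -3.950 cm (virtual object).
Lens 2: 1/d_i2 = 1/(14.5) − 1/(-3.950) = 0.3221, so d_i2 = 3.104 cm; m₂ = −d_i2/d_o2 = +0.7859.
m = m₁·m₂ = (-0.4517)(+0.7859) = -0.355.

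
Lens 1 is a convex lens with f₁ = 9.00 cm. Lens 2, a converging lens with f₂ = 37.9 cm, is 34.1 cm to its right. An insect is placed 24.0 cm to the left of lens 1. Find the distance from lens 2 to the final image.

Lens 1: 1/d_i1 = 1/f₁ − 1/d_o1 = 1/(9.00) − 1/(24.0) = 0.06944, so d_i1 = 14.40 cm.
The intermediate image is 14.40 cm to the right of lens 1, which is 34.1 − (14.40) = 19.70 cm to the left of lens 2, so d_o2 = +19.70 cm.
Lens 2: 1/d_i2 = 1/f₂ − 1/d_o2 = 1/(37.9) − 1/(19.70) = -0.02438, so d_i2 = -41.0 cm.
The final image is virtual, 41.0 cm to the left of lens 2 (overall magnification ≈ -1.2).

41.0 cm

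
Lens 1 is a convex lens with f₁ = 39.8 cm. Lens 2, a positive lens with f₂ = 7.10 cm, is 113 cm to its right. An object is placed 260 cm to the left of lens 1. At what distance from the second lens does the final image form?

7.96 cm

Lens 1: 1/d_i1 = 1/f₁ − 1/d_o1 = 1/(39.8) − 1/(260) = 0.02128, so d_i1 = 46.99 cm.
The intermediate image is 46.99 cm to the right of lens 1, which is 113 − (46.99) = 66.01 cm to the left of lens 2, so d_o2 = +66.01 cm.
Lens 2: 1/d_i2 = 1/f₂ − 1/d_o2 = 1/(7.10) − 1/(66.01) = 0.1257, so d_i2 = 7.96 cm.
The final image is real, 7.96 cm to the right of lens 2 (overall magnification ≈ 0.022).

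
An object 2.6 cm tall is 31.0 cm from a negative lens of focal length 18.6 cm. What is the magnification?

For a negative lens, f = -18.6 cm.
1/d_i = 1/f − 1/d_o = 1/(-18.60) − 1/(31.0) = -0.08602, so d_i = -11.62 cm.
m = −d_i/d_o = −(-11.62)/(31.0) = +0.375.
The image is virtual, upright and reduced, on the same side as the object.

m = +0.375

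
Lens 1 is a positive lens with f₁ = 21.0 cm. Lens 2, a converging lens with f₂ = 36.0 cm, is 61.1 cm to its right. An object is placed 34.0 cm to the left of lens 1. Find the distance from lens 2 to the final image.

7.46 cm

Lens 1: 1/d_i1 = 1/f₁ − 1/d_o1 = 1/(21.0) − 1/(34.0) = 0.01821, so d_i1 = 54.92 cm.
The intermediate image is 54.92 cm to the right of lens 1, which is 61.1 − (54.92) = 6.180 cm to the left of lens 2, so d_o2 = +6.180 cm.
Lens 2: 1/d_i2 = 1/f₂ − 1/d_o2 = 1/(36.0) − 1/(6.180) = -0.1340, so d_i2 = -7.46 cm.
The final image is virtual, 7.46 cm to the left of lens 2 (overall magnification ≈ -1.9).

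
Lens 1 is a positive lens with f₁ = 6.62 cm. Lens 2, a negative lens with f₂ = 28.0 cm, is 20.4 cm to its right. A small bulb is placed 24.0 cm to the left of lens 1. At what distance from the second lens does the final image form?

Lens 1: 1/d_i1 = 1/f₁ − 1/d_o1 = 1/(6.62) − 1/(24.0) = 0.1094, so d_i1 = 9.142 cm.
The intermediate image is 9.142 cm to the right of lens 1, which is 20.4 − (9.142) = 11.26 cm to the left of lens 2, so d_o2 = +11.26 cm.
Lens 2 is diverging, so f₂ = −28.0 cm.
Lens 2: 1/d_i2 = 1/f₂ − 1/d_o2 = 1/(-28.0) − 1/(11.26) = -0.1245, so d_i2 = -8.03 cm.
The final image is virtual, 8.03 cm to the left of lens 2 (overall magnification ≈ -0.27).

8.03 cm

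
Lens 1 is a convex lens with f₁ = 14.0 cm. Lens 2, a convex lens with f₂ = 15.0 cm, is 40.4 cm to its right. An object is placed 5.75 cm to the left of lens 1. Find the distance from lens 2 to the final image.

Lens 1: 1/d_i1 = 1/f₁ − 1/d_o1 = 1/(14.0) − 1/(5.75) = -0.1025, so d_i1 = -9.758 cm.
The intermediate image is 9.758 cm to the left of lens 1 (virtual), which is 40.4 − (-9.758) = 50.16 cm to the left of lens 2, so d_o2 = +50.16 cm.
Lens 2: 1/d_i2 = 1/f₂ − 1/d_o2 = 1/(15.0) − 1/(50.16) = 0.04673, so d_i2 = 21.4 cm.
The final image is real, 21.4 cm to the right of lens 2 (overall magnification ≈ -0.72).

21.4 cm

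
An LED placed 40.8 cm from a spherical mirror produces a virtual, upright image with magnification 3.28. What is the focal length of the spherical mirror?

f = 58.7 cm (concave)

m = −d_i/d_o ⇒ d_i = −m·d_o = −(+3.28)·(40.8) = -133.8 cm.
1/f = 1/d_o + 1/d_i = 1/(40.8) + 1/(-133.8) = 0.01704, so f = 58.7 cm.
Since f is positive, the spherical mirror is concave.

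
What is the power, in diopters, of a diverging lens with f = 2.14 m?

For a diverging lens, f = −2.14 m.
P = 1/f = 1/(-2.14 m) = -0.467 D.

P = -0.467 D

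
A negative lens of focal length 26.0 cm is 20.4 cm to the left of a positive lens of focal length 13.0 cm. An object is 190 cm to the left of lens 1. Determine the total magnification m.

m = -0.0517

f₁ = −26.0 cm (diverging).
Lens 1: 1/d_i1 = 1/(-26.0) − 1/(190) = -0.04372, so d_i1 = -22.87 cm; m₁ = −d_i1/d_o1 = +0.1204.
d_o2 = 20.4 − (-22.87) = 43.27 cm.
Lens 2: 1/d_i2 = 1/(13.0) − 1/(43.27) = 0.05381, so d_i2 = 18.58 cm; m₂ = −d_i2/d_o2 = -0.4295.
m = m₁·m₂ = (+0.1204)(-0.4295) = -0.0517.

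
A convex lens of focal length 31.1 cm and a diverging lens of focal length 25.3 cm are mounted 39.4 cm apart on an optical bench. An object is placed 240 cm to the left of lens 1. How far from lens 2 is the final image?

Lens 1: 1/d_i1 = 1/f₁ − 1/d_o1 = 1/(31.1) − 1/(240) = 0.02799, so d_i1 = 35.73 cm.
The intermediate image is 35.73 cm to the right of lens 1, which is 39.4 − (35.73) = 3.670 cm to the left of lens 2, so d_o2 = +3.670 cm.
Lens 2 is diverging, so f₂ = −25.3 cm.
Lens 2: 1/d_i2 = 1/f₂ − 1/d_o2 = 1/(-25.3) − 1/(3.670) = -0.3120, so d_i2 = -3.21 cm.
The final image is virtual, 3.21 cm to the left of lens 2 (overall magnification ≈ -0.13).

3.21 cm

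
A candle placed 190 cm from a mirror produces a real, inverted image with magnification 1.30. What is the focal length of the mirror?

m = −d_i/d_o ⇒ d_i = −m·d_o = −(-1.30)·(190) = 247.0 cm.
1/f = 1/d_o + 1/d_i = 1/(190) + 1/(247.0) = 0.009312, so f = 107 cm.
Since f is positive, the mirror is concave.

f = 107 cm (concave)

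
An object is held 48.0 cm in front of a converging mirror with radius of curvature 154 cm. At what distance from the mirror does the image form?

127 cm

f = R/2 = 154/2 = 77.00 cm.
Mirror equation: 1/d_i = 1/f − 1/d_o = 1/(77.00) − 1/(48.0) = 0.01299 − 0.02083 = -0.007846, so d_i = -127 cm.
The image is virtual, upright and enlarged, behind the mirror.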